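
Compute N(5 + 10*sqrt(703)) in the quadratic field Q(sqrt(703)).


N(a + b*sqrt(d)) = a^2 - d*b^2
= (5)^2 - (703)*(10)^2
= 25 - 70300
= -70275

-70275


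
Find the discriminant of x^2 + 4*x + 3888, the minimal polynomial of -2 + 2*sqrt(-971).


The element -2 + 2*sqrt(-971) has minimal polynomial:
x^2 + 4*x + 3888
Discriminant = (4)^2 - 4*(3888)
= 16 - 15552
= -15536

-15536


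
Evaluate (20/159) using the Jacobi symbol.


Compute (20/159) via quadratic reciprocity:
  pull out 2: (2/159) = +1  (since 159 mod 8 = 7)
  pull out 2: (2/159) = +1  (since 159 mod 8 = 7)
  reciprocity: (5/159) -> +(159/5)
  reduce: (4/5)
  pull out 2: (2/5) = -1  (since 5 mod 8 = 5)
  pull out 2: (2/5) = -1  (since 5 mod 8 = 5)
  (1/5) = 1
Product of signs = 1

1


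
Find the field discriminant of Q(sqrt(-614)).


For K = Q(sqrt(d)) with d squarefree: disc(K) = d if d = 1 mod 4, and disc(K) = 4d if d = 2 or 3 mod 4.
Here d = -614, and d mod 4 = 2.
d = 2 mod 4, not 1 (O_K = Z[sqrt(d)]), so disc(K) = 4d = 4 * (-614) = -2456

-2456


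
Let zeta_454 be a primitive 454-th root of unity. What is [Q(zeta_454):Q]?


The degree equals Euler's totient phi(454).
454 = 2 * 227
phi(454) = 226

226


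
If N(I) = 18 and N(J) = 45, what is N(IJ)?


N(IJ) = N(I) * N(J)
= 18 * 45
= 810

810


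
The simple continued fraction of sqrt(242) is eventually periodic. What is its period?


Run the CF algorithm for sqrt(242).
a_0 = floor(sqrt(242)) = 15; set m_0=0, q_0=1.
Recurrence: m' = q*a - m,  q' = (d - m'^2)/q,  a' = floor((a_0 + m')/q').
  step 1: m=15, q=17, a=1
  step 2: m=2, q=14, a=1
  step 3: m=12, q=7, a=3
  step 4: m=9, q=23, a=1
  step 5: m=14, q=2, a=14
  step 6: m=14, q=23, a=1
  step 7: m=9, q=7, a=3
  step 8: m=12, q=14, a=1
  step 9: m=2, q=17, a=1
  step 10: m=15, q=1, a=30
a_10 = 2*a_0 = 30, so the period closes here.
sqrt(242) = [15; 1, 1, 3, 1, 14, 1, 3, 1, 1, 30]
Period length = 10

10


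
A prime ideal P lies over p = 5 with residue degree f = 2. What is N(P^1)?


N(P^a) = p^(a*f)
= 5^(1*2)
= 5^2
= 25

25


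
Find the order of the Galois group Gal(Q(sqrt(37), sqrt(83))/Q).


The 2 square roots of distinct primes are multiplicatively independent over Q,
so [K:Q] = 2^2 and Gal(K/Q) is isomorphic to (Z/2Z)^2.
|Gal| = 2^2 = 4

4


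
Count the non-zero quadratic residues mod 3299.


For prime p, the number of non-zero quadratic residues is (p-1)/2.
= (3299-1)/2
= 1649

1649


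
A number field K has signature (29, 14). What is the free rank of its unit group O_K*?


By Dirichlet's unit theorem:
rank = r1 + r2 - 1
= 29 + 14 - 1
= 42

42


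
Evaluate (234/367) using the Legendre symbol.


p = 367 is prime, so compute (234/367) with the reciprocity algorithm (Jacobi-symbol steps: pull out 2s via (2/n), flip via reciprocity, reduce):
  pull out 2: (2/367) = +1  (since 367 mod 8 = 7)
  reciprocity: (117/367) -> +(367/117)
  reduce: (16/117)
  pull out 2: (2/117) = -1  (since 117 mod 8 = 5)
  pull out 2: (2/117) = -1  (since 117 mod 8 = 5)
  pull out 2: (2/117) = -1  (since 117 mod 8 = 5)
  pull out 2: (2/117) = -1  (since 117 mod 8 = 5)
  (1/117) = 1
Product of signs = 1
(234/367) = 1

1


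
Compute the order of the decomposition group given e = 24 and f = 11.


|D_P| = e * f
= 24 * 11
= 264

264


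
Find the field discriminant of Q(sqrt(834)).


For K = Q(sqrt(d)) with d squarefree: disc(K) = d if d = 1 mod 4, and disc(K) = 4d if d = 2 or 3 mod 4.
Here d = 834, and d mod 4 = 2.
d = 2 mod 4, not 1 (O_K = Z[sqrt(d)]), so disc(K) = 4d = 4 * (834) = 3336

3336


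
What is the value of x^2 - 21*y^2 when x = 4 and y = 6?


x^2 - d*y^2
= 4^2 - 21*6^2
= 16 - 756
= -740

-740


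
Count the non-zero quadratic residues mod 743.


For prime p, the number of non-zero quadratic residues is (p-1)/2.
= (743-1)/2
= 371

371


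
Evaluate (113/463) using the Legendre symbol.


p = 463 is prime, so compute (113/463) with the reciprocity algorithm (Jacobi-symbol steps: pull out 2s via (2/n), flip via reciprocity, reduce):
  reciprocity: (113/463) -> +(463/113)
  reduce: (11/113)
  reciprocity: (11/113) -> +(113/11)
  reduce: (3/11)
  reciprocity: (3/11) -> -(11/3)
  reduce: (2/3)
  pull out 2: (2/3) = -1  (since 3 mod 8 = 3)
  (1/3) = 1
Product of signs = 1
(113/463) = 1

1


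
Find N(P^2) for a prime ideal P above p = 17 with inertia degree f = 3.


N(P^a) = p^(a*f)
= 17^(2*3)
= 17^6
= 24137569

24137569


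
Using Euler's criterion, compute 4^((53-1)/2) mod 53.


p = 53 is prime and the exponent is (p-1)/2 = 26, so by Euler's criterion 4^26 = (4/53) = +1 or -1 mod 53.
Compute by square-and-multiply:
  26 = 16 + 8 + 2 (binary 11010)
  Repeated squaring mod 53: 4^1 = 4, 4^2 = 16, 4^4 = 44, 4^8 = 28, 4^16 = 42
  4^26 = 4^16 * 4^8 * 4^2 = 42 * 28 * 16 mod 53
    42 * 28 = 1176 = 10 mod 53
    10 * 16 = 160 = 1 mod 53
  4^26 = 1 mod 53
Result 1: 4 is a quadratic residue mod 53.
4^26 mod 53 = 1

1


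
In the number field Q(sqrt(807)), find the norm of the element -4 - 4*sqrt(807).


N(a + b*sqrt(d)) = a^2 - d*b^2
= (-4)^2 - (807)*(-4)^2
= 16 - 12912
= -12896

-12896


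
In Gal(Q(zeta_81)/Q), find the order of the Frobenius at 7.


The Frobenius at p in Gal(Q(zeta_n)/Q) = (Z/nZ)* is the class of p, so its order is ord_81(7), the smallest k >= 1 with 7^k = 1 mod 81.
n = 81 = 3^4, phi(81) = 54; the order divides phi(n).
Divisors of 54: 1, 2, 3, 6, 9, 18, 27, 54
Repeated squaring mod 81: 7^1 = 7, 7^2 = 49, 7^4 = 52, 7^8 = 31, 7^16 = 70, 7^32 = 40
Test divisors in increasing order:
  k=1: 7^1 = 7 mod 81
  k=2: 7^2 = 49 mod 81
  k=3: 7^3 = 49 * 7 = 19 mod 81
  k=6: 7^6 = 52 * 49 = 37 mod 81
  k=9: 7^9 = 31 * 7 = 55 mod 81
  k=18: 7^18 = 70 * 49 = 28 mod 81
  k=27: 7^27 = 70 * 31 * 49 * 7 = 1 mod 81  <- first divisor giving 1
Order = 27

27


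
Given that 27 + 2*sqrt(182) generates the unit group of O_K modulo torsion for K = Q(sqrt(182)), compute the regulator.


epsilon = 27 + 2*sqrt(182)
= 53.9815
R = ln(53.9815)
= 3.9886

3.9886


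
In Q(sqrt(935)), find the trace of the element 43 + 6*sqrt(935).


Tr(a + b*sqrt(d)) = (a + b*sqrt(d)) + (a - b*sqrt(d)) = 2a
= 2 * (43)
= 86

86


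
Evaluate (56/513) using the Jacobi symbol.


Compute (56/513) via quadratic reciprocity:
  pull out 2: (2/513) = +1  (since 513 mod 8 = 1)
  pull out 2: (2/513) = +1  (since 513 mod 8 = 1)
  pull out 2: (2/513) = +1  (since 513 mod 8 = 1)
  reciprocity: (7/513) -> +(513/7)
  reduce: (2/7)
  pull out 2: (2/7) = +1  (since 7 mod 8 = 7)
  (1/7) = 1
Product of signs = 1

1


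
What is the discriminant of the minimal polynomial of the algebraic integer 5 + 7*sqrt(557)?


The element 5 + 7*sqrt(557) has minimal polynomial:
x^2 - 10*x - 27268
Discriminant = (-10)^2 - 4*(-27268)
= 100 + 109072
= 109172

109172


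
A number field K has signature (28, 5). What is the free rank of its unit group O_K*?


By Dirichlet's unit theorem:
rank = r1 + r2 - 1
= 28 + 5 - 1
= 32

32


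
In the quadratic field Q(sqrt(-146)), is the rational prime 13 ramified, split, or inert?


K = Q(sqrt(-146)). Since d mod 4 = 2, disc(K) = -584.
Check p | disc: -584 mod 13 = 1.
p does not divide disc. Compute Legendre symbol (d/p):
10^((13-1)/2) mod 13 = 1
(d/p) = 1, so p splits: (p) = P*P' with e=1, f=1, g=2.
Therefore p is split.

split


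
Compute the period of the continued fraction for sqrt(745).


Run the CF algorithm for sqrt(745).
a_0 = floor(sqrt(745)) = 27; set m_0=0, q_0=1.
Recurrence: m' = q*a - m,  q' = (d - m'^2)/q,  a' = floor((a_0 + m')/q').
  step 1: m=27, q=16, a=3
  step 2: m=21, q=19, a=2
  step 3: m=17, q=24, a=1
  step 4: m=7, q=29, a=1
  step 5: m=22, q=9, a=5
  step 6: m=23, q=24, a=2
  step 7: m=25, q=5, a=10
  step 8: m=25, q=24, a=2
  step 9: m=23, q=9, a=5
  step 10: m=22, q=29, a=1
  step 11: m=7, q=24, a=1
  step 12: m=17, q=19, a=2
  step 13: m=21, q=16, a=3
  step 14: m=27, q=1, a=54
a_14 = 2*a_0 = 54, so the period closes here.
sqrt(745) = [27; 3, 2, 1, 1, 5, 2, 10, 2, 5, 1, 1, 2, 3, 54]
Period length = 14

14


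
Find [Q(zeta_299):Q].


The degree equals Euler's totient phi(299).
299 = 13 * 23
phi(299) = 264

264


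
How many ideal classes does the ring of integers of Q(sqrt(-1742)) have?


K = Q(sqrt(-1742)). d mod 4 = 2, so D = disc(K) = 4d = -6968
h(K) equals the number of primitive reduced positive-definite forms (a, b, c) = a*x^2 + b*x*y + c*y^2 with b^2 - 4ac = D,
where reduced means |b| <= a <= c, with b >= 0 whenever |b| = a or a = c, and primitive means gcd(a, b, c) = 1.
Reduced forces 3a^2 <= |D| = 6968, so 1 <= a <= 48; b must have the parity of D, and c = (b^2 - D)/(4a) must be an integer >= a.
Enumerate a = 1..48, b in [-a, a]:
  a=1: (1, 0, 1742)  [1]
  a=2: (2, 0, 871)  [1]
  a=3: (3, -2, 581), (3, 2, 581)  [2]
  a=4..5: none
  a=6: (6, -4, 291), (6, 4, 291)  [2]
  a=7: (7, -2, 249), (7, 2, 249)  [2]
  a=8: none
  a=9: (9, -4, 194), (9, 4, 194)  [2]
  a=10..12: none
  a=13: (13, 0, 134)  [1]
  a=14: (14, -12, 127), (14, 12, 127)  [2]
  a=15..16: none
  a=17: (17, -6, 103), (17, 6, 103)  [2]
  a=18: (18, -4, 97), (18, 4, 97)  [2]
  a=19: (19, -10, 93), (19, 10, 93)  [2]
  a=20: none
  a=21: (21, -16, 86), (21, -2, 83), (21, 2, 83), (21, 16, 86)  [4]
  a=22: none
  a=23: (23, -22, 81), (23, 22, 81)  [2]
  a=24..25: none
  a=26: (26, 0, 67)  [1]
  a=27: (27, -22, 69), (27, 22, 69)  [2]
  a=28..30: none
  a=31: (31, -10, 57), (31, 10, 57)  [2]
  a=32..33: none
  a=34: (34, -28, 57), (34, 28, 57)  [2]
  a=35..36: none
  a=37: (37, -32, 54), (37, 32, 54)  [2]
  a=38: (38, -28, 51), (38, 28, 51)  [2]
  a=39: (39, -26, 49), (39, 26, 49)  [2]
  a=40: none
  a=41: (41, -24, 46), (41, 24, 46)  [2]
  a=42: (42, -40, 51), (42, -16, 43), (42, 16, 43), (42, 40, 51)  [4]
  a=43..48: none
Total reduced forms: 1 + 1 + 2 + 2 + 2 + 2 + 1 + 2 + 2 + 2 + 2 + 4 + 2 + 1 + 2 + 2 + 2 + 2 + 2 + 2 + 2 + 4 = 44
h = 44

44


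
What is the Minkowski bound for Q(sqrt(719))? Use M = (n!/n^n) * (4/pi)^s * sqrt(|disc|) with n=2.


d = 719, d mod 4 = 3, so disc(K) = 4d = 2876; |disc(K)| = 2876
Real quadratic field, so n = 2, s = r2 = 0, r1 = 2
M = (n!/n^n) * (4/pi)^s * sqrt(|disc(K)|) = (2!/2^2) * (4/pi)^0 * sqrt(2876)
= 0.5 * 1.000000 * 53.628351
= 26.8142

26.8142


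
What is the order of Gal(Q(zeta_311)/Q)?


|Gal(Q(zeta_311)/Q)| = phi(311)
= 310

310


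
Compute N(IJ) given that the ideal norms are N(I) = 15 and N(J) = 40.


N(IJ) = N(I) * N(J)
= 15 * 40
= 600

600


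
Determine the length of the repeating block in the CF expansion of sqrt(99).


Run the CF algorithm for sqrt(99).
a_0 = floor(sqrt(99)) = 9; set m_0=0, q_0=1.
Recurrence: m' = q*a - m,  q' = (d - m'^2)/q,  a' = floor((a_0 + m')/q').
  step 1: m=9, q=18, a=1
  step 2: m=9, q=1, a=18
a_2 = 2*a_0 = 18, so the period closes here.
sqrt(99) = [9; 1, 18]
Period length = 2

2


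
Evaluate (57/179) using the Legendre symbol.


p = 179 is prime, so compute (57/179) with the reciprocity algorithm (Jacobi-symbol steps: pull out 2s via (2/n), flip via reciprocity, reduce):
  reciprocity: (57/179) -> +(179/57)
  reduce: (8/57)
  pull out 2: (2/57) = +1  (since 57 mod 8 = 1)
  pull out 2: (2/57) = +1  (since 57 mod 8 = 1)
  pull out 2: (2/57) = +1  (since 57 mod 8 = 1)
  (1/57) = 1
Product of signs = 1
(57/179) = 1

1


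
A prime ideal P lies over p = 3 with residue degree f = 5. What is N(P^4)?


N(P^a) = p^(a*f)
= 3^(4*5)
= 3^20
= 3486784401

3486784401


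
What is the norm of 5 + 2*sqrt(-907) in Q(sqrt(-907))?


N(a + b*sqrt(d)) = a^2 - d*b^2
= (5)^2 - (-907)*(2)^2
= 25 + 3628
= 3653

3653


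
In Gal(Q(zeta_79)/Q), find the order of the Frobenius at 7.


The Frobenius at p in Gal(Q(zeta_n)/Q) = (Z/nZ)* is the class of p, so its order is ord_79(7), the smallest k >= 1 with 7^k = 1 mod 79.
n = 79 = 79, phi(79) = 78; the order divides phi(n).
Divisors of 78: 1, 2, 3, 6, 13, 26, 39, 78
Repeated squaring mod 79: 7^1 = 7, 7^2 = 49, 7^4 = 31, 7^8 = 13, 7^16 = 11, 7^32 = 42, 7^64 = 26
Test divisors in increasing order:
  k=1: 7^1 = 7 mod 79
  k=2: 7^2 = 49 mod 79
  k=3: 7^3 = 49 * 7 = 27 mod 79
  k=6: 7^6 = 31 * 49 = 18 mod 79
  k=13: 7^13 = 13 * 31 * 7 = 56 mod 79
  k=26: 7^26 = 11 * 13 * 49 = 55 mod 79
  k=39: 7^39 = 42 * 31 * 49 * 7 = 78 mod 79
  k=78: 7^78 = 26 * 13 * 31 * 49 = 1 mod 79  <- first divisor giving 1
Order = 78

78


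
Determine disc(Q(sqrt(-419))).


For K = Q(sqrt(d)) with d squarefree: disc(K) = d if d = 1 mod 4, and disc(K) = 4d if d = 2 or 3 mod 4.
Here d = -419, and d mod 4 = 1.
d = 1 mod 4 (O_K = Z[(1+sqrt(d))/2]), so disc(K) = d = -419

-419


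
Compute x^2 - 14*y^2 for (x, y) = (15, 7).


x^2 - d*y^2
= 15^2 - 14*7^2
= 225 - 686
= -461

-461


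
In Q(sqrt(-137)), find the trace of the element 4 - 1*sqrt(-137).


Tr(a + b*sqrt(d)) = (a + b*sqrt(d)) + (a - b*sqrt(d)) = 2a
= 2 * (4)
= 8

8


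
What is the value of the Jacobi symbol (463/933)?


Compute (463/933) via quadratic reciprocity:
  reciprocity: (463/933) -> +(933/463)
  reduce: (7/463)
  reciprocity: (7/463) -> -(463/7)
  reduce: (1/7)
  (1/7) = 1
Product of signs = -1

-1


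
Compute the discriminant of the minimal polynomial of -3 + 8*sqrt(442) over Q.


The element -3 + 8*sqrt(442) has minimal polynomial:
x^2 + 6*x - 28279
Discriminant = (6)^2 - 4*(-28279)
= 36 + 113116
= 113152

113152


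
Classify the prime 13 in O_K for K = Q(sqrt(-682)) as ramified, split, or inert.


K = Q(sqrt(-682)). Since d mod 4 = 2, disc(K) = -2728.
Check p | disc: -2728 mod 13 = 2.
p does not divide disc. Compute Legendre symbol (d/p):
7^((13-1)/2) mod 13 = -1
(d/p) = -1, so p is inert: (p) stays prime with e=1, f=2, g=1.
Therefore p is inert.

inert


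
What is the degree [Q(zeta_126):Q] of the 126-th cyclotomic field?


The degree equals Euler's totient phi(126).
126 = 2 * 3^2 * 7
phi(126) = 36

36


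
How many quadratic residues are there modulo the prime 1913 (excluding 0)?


For prime p, the number of non-zero quadratic residues is (p-1)/2.
= (1913-1)/2
= 956

956


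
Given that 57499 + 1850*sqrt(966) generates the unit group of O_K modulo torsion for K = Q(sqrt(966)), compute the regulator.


epsilon = 57499 + 1850*sqrt(966)
= 114998.0000
R = ln(114998.0000)
= 11.6527

11.6527


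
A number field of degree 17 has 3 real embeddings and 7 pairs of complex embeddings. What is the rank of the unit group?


By Dirichlet's unit theorem:
rank = r1 + r2 - 1
= 3 + 7 - 1
= 9

9


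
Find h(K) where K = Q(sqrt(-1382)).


K = Q(sqrt(-1382)). d mod 4 = 2, so D = disc(K) = 4d = -5528
h(K) equals the number of primitive reduced positive-definite forms (a, b, c) = a*x^2 + b*x*y + c*y^2 with b^2 - 4ac = D,
where reduced means |b| <= a <= c, with b >= 0 whenever |b| = a or a = c, and primitive means gcd(a, b, c) = 1.
Reduced forces 3a^2 <= |D| = 5528, so 1 <= a <= 42; b must have the parity of D, and c = (b^2 - D)/(4a) must be an integer >= a.
Enumerate a = 1..42, b in [-a, a]:
  a=1: (1, 0, 1382)  [1]
  a=2: (2, 0, 691)  [1]
  a=3: (3, -2, 461), (3, 2, 461)  [2]
  a=4..5: none
  a=6: (6, -4, 231), (6, 4, 231)  [2]
  a=7: (7, -4, 198), (7, 4, 198)  [2]
  a=8: none
  a=9: (9, -4, 154), (9, 4, 154)  [2]
  a=10: none
  a=11: (11, -4, 126), (11, 4, 126)  [2]
  a=12: none
  a=13: (13, -6, 107), (13, 6, 107)  [2]
  a=14: (14, -4, 99), (14, 4, 99)  [2]
  a=15..17: none
  a=18: (18, -4, 77), (18, 4, 77)  [2]
  a=19: (19, -18, 77), (19, 18, 77)  [2]
  a=20: none
  a=21: (21, -10, 67), (21, -4, 66), (21, 4, 66), (21, 10, 67)  [4]
  a=22: (22, -4, 63), (22, 4, 63)  [2]
  a=23..25: none
  a=26: (26, -20, 57), (26, 20, 57)  [2]
  a=27: (27, -14, 53), (27, 14, 53)  [2]
  a=28..32: none
  a=33: (33, -26, 47), (33, -4, 42), (33, 4, 42), (33, 26, 47)  [4]
  a=34..37: none
  a=38: (38, -20, 39), (38, 20, 39)  [2]
  a=39: (39, -32, 42), (39, 32, 42)  [2]
  a=40..42: none
Total reduced forms: 1 + 1 + 2 + 2 + 2 + 2 + 2 + 2 + 2 + 2 + 2 + 4 + 2 + 2 + 2 + 4 + 2 + 2 = 38
h = 38

38


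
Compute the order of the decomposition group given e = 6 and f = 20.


|D_P| = e * f
= 6 * 20
= 120

120


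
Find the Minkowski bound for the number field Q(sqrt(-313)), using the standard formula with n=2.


d = -313, d mod 4 = 3, so disc(K) = 4d = -1252; |disc(K)| = 1252
Imaginary quadratic field, so n = 2, s = r2 = 1, r1 = 0
M = (n!/n^n) * (4/pi)^s * sqrt(|disc(K)|) = (2!/2^2) * (4/pi)^1 * sqrt(1252)
= 0.5 * 1.273240 * 35.383612
= 22.5259

22.5259


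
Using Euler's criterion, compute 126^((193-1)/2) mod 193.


p = 193 is prime and the exponent is (p-1)/2 = 96, so by Euler's criterion 126^96 = (126/193) = +1 or -1 mod 193.
Compute by square-and-multiply:
  96 = 64 + 32 (binary 1100000)
  Repeated squaring mod 193: 126^1 = 126, 126^2 = 50, 126^4 = 184, 126^8 = 81, 126^16 = 192, 126^32 = 1, 126^64 = 1
  126^96 = 126^64 * 126^32 = 1 * 1 mod 193
    1 * 1 = 1 = 1 mod 193
  126^96 = 1 mod 193
Result 1: 126 is a quadratic residue mod 193.
126^96 mod 193 = 1

1


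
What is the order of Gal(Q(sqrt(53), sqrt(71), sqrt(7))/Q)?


The 3 square roots of distinct primes are multiplicatively independent over Q,
so [K:Q] = 2^3 and Gal(K/Q) is isomorphic to (Z/2Z)^3.
|Gal| = 2^3 = 8

8


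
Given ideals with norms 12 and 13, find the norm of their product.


N(IJ) = N(I) * N(J)
= 12 * 13
= 156

156


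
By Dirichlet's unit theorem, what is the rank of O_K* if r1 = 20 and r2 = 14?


By Dirichlet's unit theorem:
rank = r1 + r2 - 1
= 20 + 14 - 1
= 33

33


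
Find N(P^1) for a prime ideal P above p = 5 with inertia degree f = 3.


N(P^a) = p^(a*f)
= 5^(1*3)
= 5^3
= 125

125


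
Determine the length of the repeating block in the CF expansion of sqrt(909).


Run the CF algorithm for sqrt(909).
a_0 = floor(sqrt(909)) = 30; set m_0=0, q_0=1.
Recurrence: m' = q*a - m,  q' = (d - m'^2)/q,  a' = floor((a_0 + m')/q').
  step 1: m=30, q=9, a=6
  step 2: m=24, q=37, a=1
  step 3: m=13, q=20, a=2
  step 4: m=27, q=9, a=6
  step 5: m=27, q=20, a=2
  step 6: m=13, q=37, a=1
  step 7: m=24, q=9, a=6
  step 8: m=30, q=1, a=60
a_8 = 2*a_0 = 60, so the period closes here.
sqrt(909) = [30; 6, 1, 2, 6, 2, 1, 6, 60]
Period length = 8

8


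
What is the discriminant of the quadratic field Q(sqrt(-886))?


For K = Q(sqrt(d)) with d squarefree: disc(K) = d if d = 1 mod 4, and disc(K) = 4d if d = 2 or 3 mod 4.
Here d = -886, and d mod 4 = 2.
d = 2 mod 4, not 1 (O_K = Z[sqrt(d)]), so disc(K) = 4d = 4 * (-886) = -3544

-3544


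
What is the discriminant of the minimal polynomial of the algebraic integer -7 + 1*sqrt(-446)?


The element -7 + 1*sqrt(-446) has minimal polynomial:
x^2 + 14*x + 495
Discriminant = (14)^2 - 4*(495)
= 196 - 1980
= -1784

-1784


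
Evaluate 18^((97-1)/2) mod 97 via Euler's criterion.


p = 97 is prime and the exponent is (p-1)/2 = 48, so by Euler's criterion 18^48 = (18/97) = +1 or -1 mod 97.
Compute by square-and-multiply:
  48 = 32 + 16 (binary 110000)
  Repeated squaring mod 97: 18^1 = 18, 18^2 = 33, 18^4 = 22, 18^8 = 96, 18^16 = 1, 18^32 = 1
  18^48 = 18^32 * 18^16 = 1 * 1 mod 97
    1 * 1 = 1 = 1 mod 97
  18^48 = 1 mod 97
Result 1: 18 is a quadratic residue mod 97.
18^48 mod 97 = 1

1


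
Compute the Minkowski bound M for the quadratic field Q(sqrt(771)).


d = 771, d mod 4 = 3, so disc(K) = 4d = 3084; |disc(K)| = 3084
Real quadratic field, so n = 2, s = r2 = 0, r1 = 2
M = (n!/n^n) * (4/pi)^s * sqrt(|disc(K)|) = (2!/2^2) * (4/pi)^0 * sqrt(3084)
= 0.5 * 1.000000 * 55.533774
= 27.7669

27.7669


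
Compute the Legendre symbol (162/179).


p = 179 is prime, so compute (162/179) with the reciprocity algorithm (Jacobi-symbol steps: pull out 2s via (2/n), flip via reciprocity, reduce):
  pull out 2: (2/179) = -1  (since 179 mod 8 = 3)
  reciprocity: (81/179) -> +(179/81)
  reduce: (17/81)
  reciprocity: (17/81) -> +(81/17)
  reduce: (13/17)
  reciprocity: (13/17) -> +(17/13)
  reduce: (4/13)
  pull out 2: (2/13) = -1  (since 13 mod 8 = 5)
  pull out 2: (2/13) = -1  (since 13 mod 8 = 5)
  (1/13) = 1
Product of signs = -1
(162/179) = -1

-1


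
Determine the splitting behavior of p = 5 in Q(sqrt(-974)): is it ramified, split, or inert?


K = Q(sqrt(-974)). Since d mod 4 = 2, disc(K) = -3896.
Check p | disc: -3896 mod 5 = 4.
p does not divide disc. Compute Legendre symbol (d/p):
1^((5-1)/2) mod 5 = 1
(d/p) = 1, so p splits: (p) = P*P' with e=1, f=1, g=2.
Therefore p is split.

split


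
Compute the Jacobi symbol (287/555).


Compute (287/555) via quadratic reciprocity:
  reciprocity: (287/555) -> -(555/287)
  reduce: (268/287)
  pull out 2: (2/287) = +1  (since 287 mod 8 = 7)
  pull out 2: (2/287) = +1  (since 287 mod 8 = 7)
  reciprocity: (67/287) -> -(287/67)
  reduce: (19/67)
  reciprocity: (19/67) -> -(67/19)
  reduce: (10/19)
  pull out 2: (2/19) = -1  (since 19 mod 8 = 3)
  reciprocity: (5/19) -> +(19/5)
  reduce: (4/5)
  pull out 2: (2/5) = -1  (since 5 mod 8 = 5)
  pull out 2: (2/5) = -1  (since 5 mod 8 = 5)
  (1/5) = 1
Product of signs = 1

1


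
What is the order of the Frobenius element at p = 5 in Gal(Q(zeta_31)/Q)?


The Frobenius at p in Gal(Q(zeta_n)/Q) = (Z/nZ)* is the class of p, so its order is ord_31(5), the smallest k >= 1 with 5^k = 1 mod 31.
n = 31 = 31, phi(31) = 30; the order divides phi(n).
Divisors of 30: 1, 2, 3, 5, 6, 10, 15, 30
Repeated squaring mod 31: 5^1 = 5, 5^2 = 25, 5^4 = 5, 5^8 = 25, 5^16 = 5
Test divisors in increasing order:
  k=1: 5^1 = 5 mod 31
  k=2: 5^2 = 25 mod 31
  k=3: 5^3 = 25 * 5 = 1 mod 31  <- first divisor giving 1
Order = 3

3


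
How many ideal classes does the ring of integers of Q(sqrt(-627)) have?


K = Q(sqrt(-627)). d mod 4 = 1, so D = disc(K) = d = -627
h(K) equals the number of primitive reduced positive-definite forms (a, b, c) = a*x^2 + b*x*y + c*y^2 with b^2 - 4ac = D,
where reduced means |b| <= a <= c, with b >= 0 whenever |b| = a or a = c, and primitive means gcd(a, b, c) = 1.
Reduced forces 3a^2 <= |D| = 627, so 1 <= a <= 14; b must have the parity of D, and c = (b^2 - D)/(4a) must be an integer >= a.
Enumerate a = 1..14, b in [-a, a]:
  a=1: (1, 1, 157)  [1]
  a=2: none
  a=3: (3, 3, 53)  [1]
  a=4..10: none
  a=11: (11, 11, 17)  [1]
  a=12: none
  a=13: (13, 7, 13)  [1]
  a=14: none
Total reduced forms: 1 + 1 + 1 + 1 = 4
h = 4

4


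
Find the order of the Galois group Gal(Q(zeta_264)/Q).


|Gal(Q(zeta_264)/Q)| = phi(264)
= 80

80


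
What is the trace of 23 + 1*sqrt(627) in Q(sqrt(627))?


Tr(a + b*sqrt(d)) = (a + b*sqrt(d)) + (a - b*sqrt(d)) = 2a
= 2 * (23)
= 46

46


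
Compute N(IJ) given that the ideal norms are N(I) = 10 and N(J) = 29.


N(IJ) = N(I) * N(J)
= 10 * 29
= 290

290


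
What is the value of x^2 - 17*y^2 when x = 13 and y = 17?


x^2 - d*y^2
= 13^2 - 17*17^2
= 169 - 4913
= -4744

-4744


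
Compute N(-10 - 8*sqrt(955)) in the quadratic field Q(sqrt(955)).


N(a + b*sqrt(d)) = a^2 - d*b^2
= (-10)^2 - (955)*(-8)^2
= 100 - 61120
= -61020

-61020


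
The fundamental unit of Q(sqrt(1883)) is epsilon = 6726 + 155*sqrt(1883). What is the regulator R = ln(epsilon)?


epsilon = 6726 + 155*sqrt(1883)
= 13451.9999
R = ln(13451.9999)
= 9.5069

9.5069


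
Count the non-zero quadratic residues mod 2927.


For prime p, the number of non-zero quadratic residues is (p-1)/2.
= (2927-1)/2
= 1463

1463


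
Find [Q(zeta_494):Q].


The degree equals Euler's totient phi(494).
494 = 2 * 13 * 19
phi(494) = 216

216


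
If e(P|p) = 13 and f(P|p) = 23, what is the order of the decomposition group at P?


|D_P| = e * f
= 13 * 23
= 299

299


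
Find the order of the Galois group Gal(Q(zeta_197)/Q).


|Gal(Q(zeta_197)/Q)| = phi(197)
= 196

196


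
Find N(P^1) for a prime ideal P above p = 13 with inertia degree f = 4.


N(P^a) = p^(a*f)
= 13^(1*4)
= 13^4
= 28561

28561


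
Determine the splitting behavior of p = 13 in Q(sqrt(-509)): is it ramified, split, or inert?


K = Q(sqrt(-509)). Since d mod 4 = 3, disc(K) = -2036.
Check p | disc: -2036 mod 13 = 5.
p does not divide disc. Compute Legendre symbol (d/p):
11^((13-1)/2) mod 13 = -1
(d/p) = -1, so p is inert: (p) stays prime with e=1, f=2, g=1.
Therefore p is inert.

inert


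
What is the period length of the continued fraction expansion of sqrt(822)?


Run the CF algorithm for sqrt(822).
a_0 = floor(sqrt(822)) = 28; set m_0=0, q_0=1.
Recurrence: m' = q*a - m,  q' = (d - m'^2)/q,  a' = floor((a_0 + m')/q').
  step 1: m=28, q=38, a=1
  step 2: m=10, q=19, a=2
  step 3: m=28, q=2, a=28
  step 4: m=28, q=19, a=2
  step 5: m=10, q=38, a=1
  step 6: m=28, q=1, a=56
a_6 = 2*a_0 = 56, so the period closes here.
sqrt(822) = [28; 1, 2, 28, 2, 1, 56]
Period length = 6

6


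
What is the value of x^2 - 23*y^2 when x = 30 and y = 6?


x^2 - d*y^2
= 30^2 - 23*6^2
= 900 - 828
= 72

72


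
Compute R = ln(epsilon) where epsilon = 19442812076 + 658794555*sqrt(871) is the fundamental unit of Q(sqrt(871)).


epsilon = 19442812076 + 658794555*sqrt(871)
= 3.8886e+10
R = ln(3.8886e+10)
= 24.3839

24.3839


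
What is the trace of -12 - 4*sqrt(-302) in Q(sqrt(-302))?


Tr(a + b*sqrt(d)) = (a + b*sqrt(d)) + (a - b*sqrt(d)) = 2a
= 2 * (-12)
= -24

-24


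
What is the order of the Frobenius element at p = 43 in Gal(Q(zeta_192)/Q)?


The Frobenius at p in Gal(Q(zeta_n)/Q) = (Z/nZ)* is the class of p, so its order is ord_192(43), the smallest k >= 1 with 43^k = 1 mod 192.
n = 192 = 2^6 * 3, phi(192) = 64; the order divides phi(n).
Divisors of 64: 1, 2, 4, 8, 16, 32, 64
Repeated squaring mod 192: 43^1 = 43, 43^2 = 121, 43^4 = 49, 43^8 = 97, 43^16 = 1, 43^32 = 1, 43^64 = 1
Test divisors in increasing order:
  k=1: 43^1 = 43 mod 192
  k=2: 43^2 = 121 mod 192
  k=4: 43^4 = 49 mod 192
  k=8: 43^8 = 97 mod 192
  k=16: 43^16 = 1 mod 192  <- first divisor giving 1
Order = 16

16


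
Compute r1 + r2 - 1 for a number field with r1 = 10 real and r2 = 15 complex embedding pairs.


By Dirichlet's unit theorem:
rank = r1 + r2 - 1
= 10 + 15 - 1
= 24

24


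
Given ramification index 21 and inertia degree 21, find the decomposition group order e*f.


|D_P| = e * f
= 21 * 21
= 441

441


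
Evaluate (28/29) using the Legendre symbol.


p = 29 is prime, so compute (28/29) with the reciprocity algorithm (Jacobi-symbol steps: pull out 2s via (2/n), flip via reciprocity, reduce):
  pull out 2: (2/29) = -1  (since 29 mod 8 = 5)
  pull out 2: (2/29) = -1  (since 29 mod 8 = 5)
  reciprocity: (7/29) -> +(29/7)
  reduce: (1/7)
  (1/7) = 1
Product of signs = 1
(28/29) = 1

1


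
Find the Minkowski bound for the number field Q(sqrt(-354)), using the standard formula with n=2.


d = -354, d mod 4 = 2, so disc(K) = 4d = -1416; |disc(K)| = 1416
Imaginary quadratic field, so n = 2, s = r2 = 1, r1 = 0
M = (n!/n^n) * (4/pi)^s * sqrt(|disc(K)|) = (2!/2^2) * (4/pi)^1 * sqrt(1416)
= 0.5 * 1.273240 * 37.629775
= 23.9559

23.9559


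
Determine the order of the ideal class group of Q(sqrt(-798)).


K = Q(sqrt(-798)). d mod 4 = 2, so D = disc(K) = 4d = -3192
h(K) equals the number of primitive reduced positive-definite forms (a, b, c) = a*x^2 + b*x*y + c*y^2 with b^2 - 4ac = D,
where reduced means |b| <= a <= c, with b >= 0 whenever |b| = a or a = c, and primitive means gcd(a, b, c) = 1.
Reduced forces 3a^2 <= |D| = 3192, so 1 <= a <= 32; b must have the parity of D, and c = (b^2 - D)/(4a) must be an integer >= a.
Enumerate a = 1..32, b in [-a, a]:
  a=1: (1, 0, 798)  [1]
  a=2: (2, 0, 399)  [1]
  a=3: (3, 0, 266)  [1]
  a=4..5: none
  a=6: (6, 0, 133)  [1]
  a=7: (7, 0, 114)  [1]
  a=8..10: none
  a=11: (11, -8, 74), (11, 8, 74)  [2]
  a=12..13: none
  a=14: (14, 0, 57)  [1]
  a=15..16: none
  a=17: (17, -2, 47), (17, 2, 47)  [2]
  a=18: none
  a=19: (19, 0, 42)  [1]
  a=20: none
  a=21: (21, 0, 38)  [1]
  a=22: (22, -8, 37), (22, 8, 37)  [2]
  a=23..30: none
  a=31: (31, -30, 33), (31, 30, 33)  [2]
  a=32: none
Total reduced forms: 1 + 1 + 1 + 1 + 1 + 2 + 1 + 2 + 1 + 1 + 2 + 2 = 16
h = 16

16


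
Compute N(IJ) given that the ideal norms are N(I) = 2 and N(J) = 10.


N(IJ) = N(I) * N(J)
= 2 * 10
= 20

20


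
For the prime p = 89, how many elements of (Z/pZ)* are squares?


For prime p, the number of non-zero quadratic residues is (p-1)/2.
= (89-1)/2
= 44

44


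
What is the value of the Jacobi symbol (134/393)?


Compute (134/393) via quadratic reciprocity:
  pull out 2: (2/393) = +1  (since 393 mod 8 = 1)
  reciprocity: (67/393) -> +(393/67)
  reduce: (58/67)
  pull out 2: (2/67) = -1  (since 67 mod 8 = 3)
  reciprocity: (29/67) -> +(67/29)
  reduce: (9/29)
  reciprocity: (9/29) -> +(29/9)
  reduce: (2/9)
  pull out 2: (2/9) = +1  (since 9 mod 8 = 1)
  (1/9) = 1
Product of signs = -1

-1


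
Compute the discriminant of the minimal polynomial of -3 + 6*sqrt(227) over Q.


The element -3 + 6*sqrt(227) has minimal polynomial:
x^2 + 6*x - 8163
Discriminant = (6)^2 - 4*(-8163)
= 36 + 32652
= 32688

32688


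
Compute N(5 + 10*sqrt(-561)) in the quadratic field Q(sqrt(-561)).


N(a + b*sqrt(d)) = a^2 - d*b^2
= (5)^2 - (-561)*(10)^2
= 25 + 56100
= 56125

56125


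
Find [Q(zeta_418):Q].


The degree equals Euler's totient phi(418).
418 = 2 * 11 * 19
phi(418) = 180

180


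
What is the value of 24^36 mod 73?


p = 73 is prime and the exponent is (p-1)/2 = 36, so by Euler's criterion 24^36 = (24/73) = +1 or -1 mod 73.
Compute by square-and-multiply:
  36 = 32 + 4 (binary 100100)
  Repeated squaring mod 73: 24^1 = 24, 24^2 = 65, 24^4 = 64, 24^8 = 8, 24^16 = 64, 24^32 = 8
  24^36 = 24^32 * 24^4 = 8 * 64 mod 73
    8 * 64 = 512 = 1 mod 73
  24^36 = 1 mod 73
Result 1: 24 is a quadratic residue mod 73.
24^36 mod 73 = 1

1


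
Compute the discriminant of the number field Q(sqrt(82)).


For K = Q(sqrt(d)) with d squarefree: disc(K) = d if d = 1 mod 4, and disc(K) = 4d if d = 2 or 3 mod 4.
Here d = 82, and d mod 4 = 2.
d = 2 mod 4, not 1 (O_K = Z[sqrt(d)]), so disc(K) = 4d = 4 * (82) = 328

328


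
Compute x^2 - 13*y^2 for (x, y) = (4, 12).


x^2 - d*y^2
= 4^2 - 13*12^2
= 16 - 1872
= -1856

-1856


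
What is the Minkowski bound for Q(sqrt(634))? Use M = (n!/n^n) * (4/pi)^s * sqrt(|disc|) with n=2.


d = 634, d mod 4 = 2, so disc(K) = 4d = 2536; |disc(K)| = 2536
Real quadratic field, so n = 2, s = r2 = 0, r1 = 2
M = (n!/n^n) * (4/pi)^s * sqrt(|disc(K)|) = (2!/2^2) * (4/pi)^0 * sqrt(2536)
= 0.5 * 1.000000 * 50.358713
= 25.1794

25.1794


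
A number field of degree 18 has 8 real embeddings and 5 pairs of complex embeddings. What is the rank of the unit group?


By Dirichlet's unit theorem:
rank = r1 + r2 - 1
= 8 + 5 - 1
= 12

12


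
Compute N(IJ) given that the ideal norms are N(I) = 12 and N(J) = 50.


N(IJ) = N(I) * N(J)
= 12 * 50
= 600

600


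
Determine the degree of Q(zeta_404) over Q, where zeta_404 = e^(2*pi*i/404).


The degree equals Euler's totient phi(404).
404 = 2^2 * 101
phi(404) = 200

200


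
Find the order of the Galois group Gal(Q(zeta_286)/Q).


|Gal(Q(zeta_286)/Q)| = phi(286)
= 120

120


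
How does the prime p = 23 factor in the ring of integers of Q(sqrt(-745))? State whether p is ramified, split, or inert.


K = Q(sqrt(-745)). Since d mod 4 = 3, disc(K) = -2980.
Check p | disc: -2980 mod 23 = 10.
p does not divide disc. Compute Legendre symbol (d/p):
14^((23-1)/2) mod 23 = -1
(d/p) = -1, so p is inert: (p) stays prime with e=1, f=2, g=1.
Therefore p is inert.

inert


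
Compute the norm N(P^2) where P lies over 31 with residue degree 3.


N(P^a) = p^(a*f)
= 31^(2*3)
= 31^6
= 887503681

887503681


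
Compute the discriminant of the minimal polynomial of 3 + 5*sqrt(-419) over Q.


The element 3 + 5*sqrt(-419) has minimal polynomial:
x^2 - 6*x + 10484
Discriminant = (-6)^2 - 4*(10484)
= 36 - 41936
= -41900

-41900


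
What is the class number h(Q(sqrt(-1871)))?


K = Q(sqrt(-1871)). d mod 4 = 1, so D = disc(K) = d = -1871
h(K) equals the number of primitive reduced positive-definite forms (a, b, c) = a*x^2 + b*x*y + c*y^2 with b^2 - 4ac = D,
where reduced means |b| <= a <= c, with b >= 0 whenever |b| = a or a = c, and primitive means gcd(a, b, c) = 1.
Reduced forces 3a^2 <= |D| = 1871, so 1 <= a <= 24; b must have the parity of D, and c = (b^2 - D)/(4a) must be an integer >= a.
Enumerate a = 1..24, b in [-a, a]:
  a=1: (1, 1, 468)  [1]
  a=2: (2, -1, 234), (2, 1, 234)  [2]
  a=3: (3, -1, 156), (3, 1, 156)  [2]
  a=4: (4, -1, 117), (4, 1, 117)  [2]
  a=5: (5, -3, 94), (5, 3, 94)  [2]
  a=6: (6, -5, 79), (6, -1, 78), (6, 1, 78), (6, 5, 79)  [4]
  a=7: none
  a=8: (8, -7, 60), (8, 7, 60)  [2]
  a=9: (9, -1, 52), (9, 1, 52)  [2]
  a=10: (10, -7, 48), (10, -3, 47), (10, 3, 47), (10, 7, 48)  [4]
  a=11: none
  a=12: (12, -7, 40), (12, -1, 39), (12, 1, 39), (12, 7, 40)  [4]
  a=13: (13, -1, 36), (13, 1, 36)  [2]
  a=14: none
  a=15: (15, -13, 34), (15, -7, 32), (15, 7, 32), (15, 13, 34)  [4]
  a=16: (16, -7, 30), (16, 7, 30)  [2]
  a=17: (17, -13, 30), (17, 13, 30)  [2]
  a=18: (18, -17, 30), (18, -1, 26), (18, 1, 26), (18, 17, 30)  [4]
  a=19: none
  a=20: (20, -17, 27), (20, -7, 24), (20, 7, 24), (20, 17, 27)  [4]
  a=21..23: none
  a=24: (24, -23, 25), (24, 23, 25)  [2]
Total reduced forms: 1 + 2 + 2 + 2 + 2 + 4 + 2 + 2 + 4 + 4 + 2 + 4 + 2 + 2 + 4 + 4 + 2 = 45
h = 45

45


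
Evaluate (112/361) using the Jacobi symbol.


Compute (112/361) via quadratic reciprocity:
  pull out 2: (2/361) = +1  (since 361 mod 8 = 1)
  pull out 2: (2/361) = +1  (since 361 mod 8 = 1)
  pull out 2: (2/361) = +1  (since 361 mod 8 = 1)
  pull out 2: (2/361) = +1  (since 361 mod 8 = 1)
  reciprocity: (7/361) -> +(361/7)
  reduce: (4/7)
  pull out 2: (2/7) = +1  (since 7 mod 8 = 7)
  pull out 2: (2/7) = +1  (since 7 mod 8 = 7)
  (1/7) = 1
Product of signs = 1

1


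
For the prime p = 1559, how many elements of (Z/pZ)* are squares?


For prime p, the number of non-zero quadratic residues is (p-1)/2.
= (1559-1)/2
= 779

779


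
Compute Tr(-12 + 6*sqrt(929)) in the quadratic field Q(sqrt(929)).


Tr(a + b*sqrt(d)) = (a + b*sqrt(d)) + (a - b*sqrt(d)) = 2a
= 2 * (-12)
= -24

-24


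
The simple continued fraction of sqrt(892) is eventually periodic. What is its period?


Run the CF algorithm for sqrt(892).
a_0 = floor(sqrt(892)) = 29; set m_0=0, q_0=1.
Recurrence: m' = q*a - m,  q' = (d - m'^2)/q,  a' = floor((a_0 + m')/q').
  step 1: m=29, q=51, a=1
  step 2: m=22, q=8, a=6
  step 3: m=26, q=27, a=2
  step 4: m=28, q=4, a=14
  step 5: m=28, q=27, a=2
  step 6: m=26, q=8, a=6
  step 7: m=22, q=51, a=1
  step 8: m=29, q=1, a=58
a_8 = 2*a_0 = 58, so the period closes here.
sqrt(892) = [29; 1, 6, 2, 14, 2, 6, 1, 58]
Period length = 8

8


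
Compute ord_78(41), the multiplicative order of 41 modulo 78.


We want ord_78(41), the smallest k >= 1 with 41^k = 1 mod 78.
n = 78 = 2 * 3 * 13, phi(78) = 24; the order divides phi(n).
Divisors of 24: 1, 2, 3, 4, 6, 8, 12, 24
Repeated squaring mod 78: 41^1 = 41, 41^2 = 43, 41^4 = 55, 41^8 = 61, 41^16 = 55
Test divisors in increasing order:
  k=1: 41^1 = 41 mod 78
  k=2: 41^2 = 43 mod 78
  k=3: 41^3 = 43 * 41 = 47 mod 78
  k=4: 41^4 = 55 mod 78
  k=6: 41^6 = 55 * 43 = 25 mod 78
  k=8: 41^8 = 61 mod 78
  k=12: 41^12 = 61 * 55 = 1 mod 78  <- first divisor giving 1
Order = 12

12


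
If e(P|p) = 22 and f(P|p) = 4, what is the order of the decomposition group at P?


|D_P| = e * f
= 22 * 4
= 88

88


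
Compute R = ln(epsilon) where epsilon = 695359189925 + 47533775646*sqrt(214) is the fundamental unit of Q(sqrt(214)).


epsilon = 695359189925 + 47533775646*sqrt(214)
= 1.3907e+12
R = ln(1.3907e+12)
= 27.9608

27.9608


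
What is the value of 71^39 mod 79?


p = 79 is prime and the exponent is (p-1)/2 = 39, so by Euler's criterion 71^39 = (71/79) = +1 or -1 mod 79.
Compute by square-and-multiply:
  39 = 32 + 4 + 2 + 1 (binary 100111)
  Repeated squaring mod 79: 71^1 = 71, 71^2 = 64, 71^4 = 67, 71^8 = 65, 71^16 = 38, 71^32 = 22
  71^39 = 71^32 * 71^4 * 71^2 * 71^1 = 22 * 67 * 64 * 71 mod 79
    22 * 67 = 1474 = 52 mod 79
    52 * 64 = 3328 = 10 mod 79
    10 * 71 = 710 = 78 mod 79
  71^39 = 78 mod 79
Result 78 = p - 1 = -1 mod 79: 71 is a quadratic non-residue mod 79. As a residue in [0, p-1] the value is 78.
71^39 mod 79 = 78

78


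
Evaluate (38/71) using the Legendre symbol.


p = 71 is prime, so compute (38/71) with the reciprocity algorithm (Jacobi-symbol steps: pull out 2s via (2/n), flip via reciprocity, reduce):
  pull out 2: (2/71) = +1  (since 71 mod 8 = 7)
  reciprocity: (19/71) -> -(71/19)
  reduce: (14/19)
  pull out 2: (2/19) = -1  (since 19 mod 8 = 3)
  reciprocity: (7/19) -> -(19/7)
  reduce: (5/7)
  reciprocity: (5/7) -> +(7/5)
  reduce: (2/5)
  pull out 2: (2/5) = -1  (since 5 mod 8 = 5)
  (1/5) = 1
Product of signs = 1
(38/71) = 1

1


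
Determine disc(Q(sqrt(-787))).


For K = Q(sqrt(d)) with d squarefree: disc(K) = d if d = 1 mod 4, and disc(K) = 4d if d = 2 or 3 mod 4.
Here d = -787, and d mod 4 = 1.
d = 1 mod 4 (O_K = Z[(1+sqrt(d))/2]), so disc(K) = d = -787

-787


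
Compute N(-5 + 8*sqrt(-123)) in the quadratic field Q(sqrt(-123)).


N(a + b*sqrt(d)) = a^2 - d*b^2
= (-5)^2 - (-123)*(8)^2
= 25 + 7872
= 7897

7897


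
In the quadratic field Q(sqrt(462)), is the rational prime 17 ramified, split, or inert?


K = Q(sqrt(462)). Since d mod 4 = 2, disc(K) = 1848.
Check p | disc: 1848 mod 17 = 12.
p does not divide disc. Compute Legendre symbol (d/p):
3^((17-1)/2) mod 17 = -1
(d/p) = -1, so p is inert: (p) stays prime with e=1, f=2, g=1.
Therefore p is inert.

inert


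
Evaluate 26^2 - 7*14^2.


x^2 - d*y^2
= 26^2 - 7*14^2
= 676 - 1372
= -696

-696


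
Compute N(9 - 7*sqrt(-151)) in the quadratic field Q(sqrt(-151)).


N(a + b*sqrt(d)) = a^2 - d*b^2
= (9)^2 - (-151)*(-7)^2
= 81 + 7399
= 7480

7480


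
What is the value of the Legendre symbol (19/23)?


p = 23 is prime, so compute (19/23) with the reciprocity algorithm (Jacobi-symbol steps: pull out 2s via (2/n), flip via reciprocity, reduce):
  reciprocity: (19/23) -> -(23/19)
  reduce: (4/19)
  pull out 2: (2/19) = -1  (since 19 mod 8 = 3)
  pull out 2: (2/19) = -1  (since 19 mod 8 = 3)
  (1/19) = 1
Product of signs = -1
(19/23) = -1

-1


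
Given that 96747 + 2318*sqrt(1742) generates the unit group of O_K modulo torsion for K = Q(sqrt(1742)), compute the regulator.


epsilon = 96747 + 2318*sqrt(1742)
= 193494.0000
R = ln(193494.0000)
= 12.1730

12.1730


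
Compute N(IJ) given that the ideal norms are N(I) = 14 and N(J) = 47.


N(IJ) = N(I) * N(J)
= 14 * 47
= 658

658


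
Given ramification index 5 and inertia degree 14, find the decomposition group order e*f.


|D_P| = e * f
= 5 * 14
= 70

70


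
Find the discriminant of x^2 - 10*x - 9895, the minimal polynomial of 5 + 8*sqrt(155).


The element 5 + 8*sqrt(155) has minimal polynomial:
x^2 - 10*x - 9895
Discriminant = (-10)^2 - 4*(-9895)
= 100 + 39580
= 39680

39680


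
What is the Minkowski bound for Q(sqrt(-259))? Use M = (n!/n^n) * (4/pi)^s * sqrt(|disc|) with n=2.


d = -259, d mod 4 = 1, so disc(K) = d = -259; |disc(K)| = 259
Imaginary quadratic field, so n = 2, s = r2 = 1, r1 = 0
M = (n!/n^n) * (4/pi)^s * sqrt(|disc(K)|) = (2!/2^2) * (4/pi)^1 * sqrt(259)
= 0.5 * 1.273240 * 16.093477
= 10.2454

10.2454


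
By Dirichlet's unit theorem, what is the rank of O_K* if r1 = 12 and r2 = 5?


By Dirichlet's unit theorem:
rank = r1 + r2 - 1
= 12 + 5 - 1
= 16

16


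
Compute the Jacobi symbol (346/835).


Compute (346/835) via quadratic reciprocity:
  pull out 2: (2/835) = -1  (since 835 mod 8 = 3)
  reciprocity: (173/835) -> +(835/173)
  reduce: (143/173)
  reciprocity: (143/173) -> +(173/143)
  reduce: (30/143)
  pull out 2: (2/143) = +1  (since 143 mod 8 = 7)
  reciprocity: (15/143) -> -(143/15)
  reduce: (8/15)
  pull out 2: (2/15) = +1  (since 15 mod 8 = 7)
  pull out 2: (2/15) = +1  (since 15 mod 8 = 7)
  pull out 2: (2/15) = +1  (since 15 mod 8 = 7)
  (1/15) = 1
Product of signs = 1

1


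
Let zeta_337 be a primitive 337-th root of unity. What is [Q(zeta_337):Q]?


The degree equals Euler's totient phi(337).
337 = 337
phi(337) = 336

336
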